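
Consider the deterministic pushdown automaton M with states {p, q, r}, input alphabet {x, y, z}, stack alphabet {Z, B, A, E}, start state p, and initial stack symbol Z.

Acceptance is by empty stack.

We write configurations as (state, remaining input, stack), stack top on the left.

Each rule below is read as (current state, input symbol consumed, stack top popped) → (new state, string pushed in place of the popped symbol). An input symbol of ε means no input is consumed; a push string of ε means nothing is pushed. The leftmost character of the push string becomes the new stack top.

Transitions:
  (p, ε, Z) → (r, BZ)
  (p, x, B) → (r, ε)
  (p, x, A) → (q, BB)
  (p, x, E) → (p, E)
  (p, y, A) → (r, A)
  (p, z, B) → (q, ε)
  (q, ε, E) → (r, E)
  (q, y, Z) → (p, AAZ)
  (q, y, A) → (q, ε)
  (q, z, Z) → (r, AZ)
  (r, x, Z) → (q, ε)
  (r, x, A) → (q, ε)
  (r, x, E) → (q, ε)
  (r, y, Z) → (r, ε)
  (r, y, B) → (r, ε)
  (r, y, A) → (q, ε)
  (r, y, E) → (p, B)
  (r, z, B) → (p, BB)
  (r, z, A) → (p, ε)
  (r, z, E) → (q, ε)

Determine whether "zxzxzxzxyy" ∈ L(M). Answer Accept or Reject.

Accept

(p, zxzxzxzxyy, Z) ⊢ (r, zxzxzxzxyy, BZ) ⊢ (p, xzxzxzxyy, BBZ) ⊢ (r, zxzxzxyy, BZ) ⊢ (p, xzxzxyy, BBZ) ⊢ (r, zxzxyy, BZ) ⊢ (p, xzxyy, BBZ) ⊢ (r, zxyy, BZ) ⊢ (p, xyy, BBZ) ⊢ (r, yy, BZ) ⊢ (r, y, Z) ⊢ (r, ε, ε)
All input consumed and the stack is empty.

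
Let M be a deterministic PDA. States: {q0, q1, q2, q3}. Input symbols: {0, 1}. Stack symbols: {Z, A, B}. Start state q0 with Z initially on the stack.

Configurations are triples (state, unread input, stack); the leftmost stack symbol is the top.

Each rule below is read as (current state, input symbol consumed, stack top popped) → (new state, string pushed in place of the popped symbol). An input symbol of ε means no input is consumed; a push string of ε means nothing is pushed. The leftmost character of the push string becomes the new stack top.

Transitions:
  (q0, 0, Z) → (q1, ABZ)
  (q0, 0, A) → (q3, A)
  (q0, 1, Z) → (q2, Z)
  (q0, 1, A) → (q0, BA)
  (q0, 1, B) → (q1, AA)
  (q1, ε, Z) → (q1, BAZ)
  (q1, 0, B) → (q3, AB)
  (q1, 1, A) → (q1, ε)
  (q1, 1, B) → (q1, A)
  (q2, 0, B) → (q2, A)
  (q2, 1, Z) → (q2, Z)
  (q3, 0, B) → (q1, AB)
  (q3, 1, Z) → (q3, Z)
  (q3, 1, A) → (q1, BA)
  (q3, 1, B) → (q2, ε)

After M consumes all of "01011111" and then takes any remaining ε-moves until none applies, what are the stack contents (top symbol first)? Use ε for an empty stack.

AZ

(q0, 01011111, Z)
  read 0, top Z: go to q1, push ABZ → (q1, 1011111, ABZ)
  read 1, top A: go to q1, push ε → (q1, 011111, BZ)
  read 0, top B: go to q3, push AB → (q3, 11111, ABZ)
  read 1, top A: go to q1, push BA → (q1, 1111, BABZ)
  read 1, top B: go to q1, push A → (q1, 111, AABZ)
  read 1, top A: go to q1, push ε → (q1, 11, ABZ)
  read 1, top A: go to q1, push ε → (q1, 1, BZ)
  read 1, top B: go to q1, push A → (q1, ε, AZ)
All input consumed in state q1 with stack AZ.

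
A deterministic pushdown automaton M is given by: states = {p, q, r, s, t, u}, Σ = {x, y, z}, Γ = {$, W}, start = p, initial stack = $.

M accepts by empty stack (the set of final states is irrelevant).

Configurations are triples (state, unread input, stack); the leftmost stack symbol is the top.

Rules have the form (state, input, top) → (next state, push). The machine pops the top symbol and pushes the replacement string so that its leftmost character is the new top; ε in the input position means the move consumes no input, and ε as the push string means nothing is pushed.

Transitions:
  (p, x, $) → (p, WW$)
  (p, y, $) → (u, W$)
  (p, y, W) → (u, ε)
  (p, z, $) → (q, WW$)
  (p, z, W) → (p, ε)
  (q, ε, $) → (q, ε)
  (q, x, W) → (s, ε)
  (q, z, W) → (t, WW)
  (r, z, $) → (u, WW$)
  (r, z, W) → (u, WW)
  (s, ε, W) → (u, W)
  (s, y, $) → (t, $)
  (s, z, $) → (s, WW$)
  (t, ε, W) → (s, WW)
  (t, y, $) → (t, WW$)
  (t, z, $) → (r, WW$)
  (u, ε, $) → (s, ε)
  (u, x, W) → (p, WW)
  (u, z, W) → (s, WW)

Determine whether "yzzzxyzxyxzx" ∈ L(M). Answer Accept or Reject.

(p, yzzzxyzxyxzx, $)
  read y, top $: go to u, push W$ → (u, zzzxyzxyxzx, W$)
  read z, top W: go to s, push WW → (s, zzxyzxyxzx, WW$)
  ε-move, top W: go to u, push W → (u, zzxyzxyxzx, WW$)
  read z, top W: go to s, push WW → (s, zxyzxyxzx, WWW$)
  ε-move, top W: go to u, push W → (u, zxyzxyxzx, WWW$)
  read z, top W: go to s, push WW → (s, xyzxyxzx, WWWW$)
  ε-move, top W: go to u, push W → (u, xyzxyxzx, WWWW$)
  read x, top W: go to p, push WW → (p, yzxyxzx, WWWWW$)
  read y, top W: go to u, push ε → (u, zxyxzx, WWWW$)
  read z, top W: go to s, push WW → (s, xyxzx, WWWWW$)
  ε-move, top W: go to u, push W → (u, xyxzx, WWWWW$)
  read x, top W: go to p, push WW → (p, yxzx, WWWWWW$)
  read y, top W: go to u, push ε → (u, xzx, WWWWW$)
  read x, top W: go to p, push WW → (p, zx, WWWWWW$)
  read z, top W: go to p, push ε → (p, x, WWWWW$)
No transition applies at (p, x, WWWWW$); input not fully consumed.

Reject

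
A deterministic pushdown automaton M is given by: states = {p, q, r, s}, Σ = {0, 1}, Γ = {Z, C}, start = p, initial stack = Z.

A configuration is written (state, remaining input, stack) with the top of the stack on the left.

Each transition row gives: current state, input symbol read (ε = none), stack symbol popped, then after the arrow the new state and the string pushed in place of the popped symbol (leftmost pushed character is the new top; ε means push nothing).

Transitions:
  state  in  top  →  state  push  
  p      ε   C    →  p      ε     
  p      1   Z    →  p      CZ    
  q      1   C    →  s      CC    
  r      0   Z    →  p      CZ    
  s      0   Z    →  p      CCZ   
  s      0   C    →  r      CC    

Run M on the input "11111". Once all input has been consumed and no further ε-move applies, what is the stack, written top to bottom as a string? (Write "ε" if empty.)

Z

(p, 11111, Z) ⊢ (p, 1111, CZ) ⊢ (p, 1111, Z) ⊢ (p, 111, CZ) ⊢ (p, 111, Z) ⊢ (p, 11, CZ) ⊢ (p, 11, Z) ⊢ (p, 1, CZ) ⊢ (p, 1, Z) ⊢ (p, ε, CZ) ⊢ (p, ε, Z)
All input consumed in state p with stack Z.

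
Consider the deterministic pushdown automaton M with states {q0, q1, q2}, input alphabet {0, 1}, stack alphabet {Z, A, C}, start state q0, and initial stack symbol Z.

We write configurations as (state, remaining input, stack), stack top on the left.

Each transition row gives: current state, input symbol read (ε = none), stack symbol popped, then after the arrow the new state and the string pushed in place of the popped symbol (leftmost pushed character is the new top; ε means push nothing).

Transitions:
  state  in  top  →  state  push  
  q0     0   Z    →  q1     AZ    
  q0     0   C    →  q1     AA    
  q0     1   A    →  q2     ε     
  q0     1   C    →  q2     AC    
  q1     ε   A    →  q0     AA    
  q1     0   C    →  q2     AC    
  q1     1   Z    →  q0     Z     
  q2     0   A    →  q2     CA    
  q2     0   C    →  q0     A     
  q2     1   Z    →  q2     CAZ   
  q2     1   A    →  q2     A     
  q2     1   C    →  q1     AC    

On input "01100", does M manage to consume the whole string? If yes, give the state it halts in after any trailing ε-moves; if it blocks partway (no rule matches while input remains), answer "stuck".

(q0, 01100, Z)
  read 0, top Z: go to q1, push AZ → (q1, 1100, AZ)
  ε-move, top A: go to q0, push AA → (q0, 1100, AAZ)
  read 1, top A: go to q2, push ε → (q2, 100, AZ)
  read 1, top A: go to q2, push A → (q2, 00, AZ)
  read 0, top A: go to q2, push CA → (q2, 0, CAZ)
  read 0, top C: go to q0, push A → (q0, ε, AAZ)
All input consumed; M is in state q0.

q0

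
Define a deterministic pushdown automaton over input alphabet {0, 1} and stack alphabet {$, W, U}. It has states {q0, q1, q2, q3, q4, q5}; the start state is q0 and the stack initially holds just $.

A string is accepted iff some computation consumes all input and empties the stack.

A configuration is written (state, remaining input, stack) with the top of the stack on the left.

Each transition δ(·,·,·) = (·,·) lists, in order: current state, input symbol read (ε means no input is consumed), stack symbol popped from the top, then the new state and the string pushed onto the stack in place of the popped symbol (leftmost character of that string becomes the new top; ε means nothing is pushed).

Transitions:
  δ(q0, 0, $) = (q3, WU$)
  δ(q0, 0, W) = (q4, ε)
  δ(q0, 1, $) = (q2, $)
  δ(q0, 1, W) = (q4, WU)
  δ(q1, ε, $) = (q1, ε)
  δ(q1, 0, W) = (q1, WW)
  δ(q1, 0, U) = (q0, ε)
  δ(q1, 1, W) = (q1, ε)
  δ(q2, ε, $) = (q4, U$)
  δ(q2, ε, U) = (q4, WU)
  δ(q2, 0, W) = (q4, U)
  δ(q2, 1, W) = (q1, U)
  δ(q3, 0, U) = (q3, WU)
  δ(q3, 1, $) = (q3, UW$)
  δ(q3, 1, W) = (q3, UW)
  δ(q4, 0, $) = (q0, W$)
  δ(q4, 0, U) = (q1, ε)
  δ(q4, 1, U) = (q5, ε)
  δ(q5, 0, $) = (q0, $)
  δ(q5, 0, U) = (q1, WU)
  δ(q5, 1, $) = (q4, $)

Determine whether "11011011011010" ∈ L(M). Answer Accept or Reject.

(q0, 11011011011010, $)
  read 1, top $: go to q2, push $ → (q2, 1011011011010, $)
  ε-move, top $: go to q4, push U$ → (q4, 1011011011010, U$)
  read 1, top U: go to q5, push ε → (q5, 011011011010, $)
  read 0, top $: go to q0, push $ → (q0, 11011011010, $)
  read 1, top $: go to q2, push $ → (q2, 1011011010, $)
  ε-move, top $: go to q4, push U$ → (q4, 1011011010, U$)
  read 1, top U: go to q5, push ε → (q5, 011011010, $)
  read 0, top $: go to q0, push $ → (q0, 11011010, $)
  read 1, top $: go to q2, push $ → (q2, 1011010, $)
  ε-move, top $: go to q4, push U$ → (q4, 1011010, U$)
  read 1, top U: go to q5, push ε → (q5, 011010, $)
  read 0, top $: go to q0, push $ → (q0, 11010, $)
  read 1, top $: go to q2, push $ → (q2, 1010, $)
  ε-move, top $: go to q4, push U$ → (q4, 1010, U$)
  read 1, top U: go to q5, push ε → (q5, 010, $)
  read 0, top $: go to q0, push $ → (q0, 10, $)
  read 1, top $: go to q2, push $ → (q2, 0, $)
  ε-move, top $: go to q4, push U$ → (q4, 0, U$)
  read 0, top U: go to q1, push ε → (q1, ε, $)
  ε-move, top $: go to q1, push ε → (q1, ε, ε)
All input consumed and the stack is empty.

Accept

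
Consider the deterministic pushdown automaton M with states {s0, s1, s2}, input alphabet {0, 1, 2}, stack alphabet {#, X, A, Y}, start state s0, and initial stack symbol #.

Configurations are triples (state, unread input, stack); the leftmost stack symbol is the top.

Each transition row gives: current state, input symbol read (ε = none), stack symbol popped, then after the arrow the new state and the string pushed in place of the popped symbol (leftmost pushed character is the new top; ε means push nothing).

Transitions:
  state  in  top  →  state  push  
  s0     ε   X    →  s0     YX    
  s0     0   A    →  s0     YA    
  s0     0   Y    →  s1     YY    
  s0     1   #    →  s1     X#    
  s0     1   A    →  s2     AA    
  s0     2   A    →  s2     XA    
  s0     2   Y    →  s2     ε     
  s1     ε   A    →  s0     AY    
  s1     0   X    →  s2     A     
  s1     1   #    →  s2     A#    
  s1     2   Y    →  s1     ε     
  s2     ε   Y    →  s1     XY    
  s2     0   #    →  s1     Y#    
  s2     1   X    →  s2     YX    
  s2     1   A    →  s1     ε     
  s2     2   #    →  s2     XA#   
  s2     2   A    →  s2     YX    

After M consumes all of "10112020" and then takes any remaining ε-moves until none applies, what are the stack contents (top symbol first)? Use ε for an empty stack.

(s0, 10112020, #) ⊢ (s1, 0112020, X#) ⊢ (s2, 112020, A#) ⊢ (s1, 12020, #) ⊢ (s2, 2020, A#) ⊢ (s2, 020, YX#) ⊢ (s1, 020, XYX#) ⊢ (s2, 20, AYX#) ⊢ (s2, 0, YXYX#) ⊢ (s1, 0, XYXYX#) ⊢ (s2, ε, AYXYX#)
All input consumed in state s2 with stack AYXYX#.

AYXYX#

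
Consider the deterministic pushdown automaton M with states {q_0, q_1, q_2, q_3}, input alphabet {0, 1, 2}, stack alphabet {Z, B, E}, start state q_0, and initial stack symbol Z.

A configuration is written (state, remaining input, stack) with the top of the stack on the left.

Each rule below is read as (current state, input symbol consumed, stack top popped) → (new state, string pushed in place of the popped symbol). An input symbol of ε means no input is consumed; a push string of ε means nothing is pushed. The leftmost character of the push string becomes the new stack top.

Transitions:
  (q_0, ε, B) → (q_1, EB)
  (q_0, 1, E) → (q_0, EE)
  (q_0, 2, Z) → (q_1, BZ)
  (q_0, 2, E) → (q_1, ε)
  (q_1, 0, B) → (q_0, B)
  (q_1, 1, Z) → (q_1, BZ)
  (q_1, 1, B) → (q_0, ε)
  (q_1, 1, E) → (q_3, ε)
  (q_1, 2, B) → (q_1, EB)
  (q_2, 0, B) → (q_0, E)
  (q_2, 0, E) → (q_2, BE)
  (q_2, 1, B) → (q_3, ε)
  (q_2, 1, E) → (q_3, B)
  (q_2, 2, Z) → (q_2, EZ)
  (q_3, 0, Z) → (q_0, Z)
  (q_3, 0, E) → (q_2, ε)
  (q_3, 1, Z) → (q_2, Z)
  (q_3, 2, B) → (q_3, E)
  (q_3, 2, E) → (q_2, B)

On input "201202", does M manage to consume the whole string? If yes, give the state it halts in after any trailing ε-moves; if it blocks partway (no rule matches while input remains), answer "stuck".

(q_0, 201202, Z)
  read 2, top Z: go to q_1, push BZ → (q_1, 01202, BZ)
  read 0, top B: go to q_0, push B → (q_0, 1202, BZ)
  ε-move, top B: go to q_1, push EB → (q_1, 1202, EBZ)
  read 1, top E: go to q_3, push ε → (q_3, 202, BZ)
  read 2, top B: go to q_3, push E → (q_3, 02, EZ)
  read 0, top E: go to q_2, push ε → (q_2, 2, Z)
  read 2, top Z: go to q_2, push EZ → (q_2, ε, EZ)
All input consumed; M is in state q_2.

q_2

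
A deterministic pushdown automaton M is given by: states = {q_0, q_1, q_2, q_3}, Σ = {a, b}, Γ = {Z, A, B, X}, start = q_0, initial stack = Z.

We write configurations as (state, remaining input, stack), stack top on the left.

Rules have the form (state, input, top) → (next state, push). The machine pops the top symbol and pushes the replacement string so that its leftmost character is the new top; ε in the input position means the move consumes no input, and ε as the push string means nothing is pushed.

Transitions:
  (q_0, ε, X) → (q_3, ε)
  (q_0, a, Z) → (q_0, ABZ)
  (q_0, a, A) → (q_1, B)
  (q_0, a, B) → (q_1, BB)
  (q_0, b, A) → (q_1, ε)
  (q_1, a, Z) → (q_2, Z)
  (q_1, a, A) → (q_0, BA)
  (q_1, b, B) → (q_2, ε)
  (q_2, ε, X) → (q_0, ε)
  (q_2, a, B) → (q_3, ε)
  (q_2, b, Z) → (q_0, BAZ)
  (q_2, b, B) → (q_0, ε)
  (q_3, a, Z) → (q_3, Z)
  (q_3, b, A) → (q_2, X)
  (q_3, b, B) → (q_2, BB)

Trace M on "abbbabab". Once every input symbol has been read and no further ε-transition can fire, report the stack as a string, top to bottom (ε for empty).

Z

(q_0, abbbabab, Z)
  read a, top Z: go to q_0, push ABZ → (q_0, bbbabab, ABZ)
  read b, top A: go to q_1, push ε → (q_1, bbabab, BZ)
  read b, top B: go to q_2, push ε → (q_2, babab, Z)
  read b, top Z: go to q_0, push BAZ → (q_0, abab, BAZ)
  read a, top B: go to q_1, push BB → (q_1, bab, BBAZ)
  read b, top B: go to q_2, push ε → (q_2, ab, BAZ)
  read a, top B: go to q_3, push ε → (q_3, b, AZ)
  read b, top A: go to q_2, push X → (q_2, ε, XZ)
  ε-move, top X: go to q_0, push ε → (q_0, ε, Z)
All input consumed in state q_0 with stack Z.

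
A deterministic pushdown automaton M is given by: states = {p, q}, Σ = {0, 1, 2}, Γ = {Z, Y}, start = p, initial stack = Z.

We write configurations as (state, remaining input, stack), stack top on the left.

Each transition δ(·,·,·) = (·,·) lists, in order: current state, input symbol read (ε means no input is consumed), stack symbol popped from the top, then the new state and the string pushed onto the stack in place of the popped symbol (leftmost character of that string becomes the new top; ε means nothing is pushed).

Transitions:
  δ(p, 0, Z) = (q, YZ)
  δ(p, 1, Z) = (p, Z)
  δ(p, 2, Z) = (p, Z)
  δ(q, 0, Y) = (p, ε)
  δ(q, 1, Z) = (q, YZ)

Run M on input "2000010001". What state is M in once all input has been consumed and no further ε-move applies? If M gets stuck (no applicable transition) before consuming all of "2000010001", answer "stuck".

(p, 2000010001, Z) ⊢ (p, 000010001, Z) ⊢ (q, 00010001, YZ) ⊢ (p, 0010001, Z) ⊢ (q, 010001, YZ) ⊢ (p, 10001, Z) ⊢ (p, 0001, Z) ⊢ (q, 001, YZ) ⊢ (p, 01, Z) ⊢ (q, 1, YZ)
No transition for (q, 1, top Y); M blocks with input 1 remaining.

stuck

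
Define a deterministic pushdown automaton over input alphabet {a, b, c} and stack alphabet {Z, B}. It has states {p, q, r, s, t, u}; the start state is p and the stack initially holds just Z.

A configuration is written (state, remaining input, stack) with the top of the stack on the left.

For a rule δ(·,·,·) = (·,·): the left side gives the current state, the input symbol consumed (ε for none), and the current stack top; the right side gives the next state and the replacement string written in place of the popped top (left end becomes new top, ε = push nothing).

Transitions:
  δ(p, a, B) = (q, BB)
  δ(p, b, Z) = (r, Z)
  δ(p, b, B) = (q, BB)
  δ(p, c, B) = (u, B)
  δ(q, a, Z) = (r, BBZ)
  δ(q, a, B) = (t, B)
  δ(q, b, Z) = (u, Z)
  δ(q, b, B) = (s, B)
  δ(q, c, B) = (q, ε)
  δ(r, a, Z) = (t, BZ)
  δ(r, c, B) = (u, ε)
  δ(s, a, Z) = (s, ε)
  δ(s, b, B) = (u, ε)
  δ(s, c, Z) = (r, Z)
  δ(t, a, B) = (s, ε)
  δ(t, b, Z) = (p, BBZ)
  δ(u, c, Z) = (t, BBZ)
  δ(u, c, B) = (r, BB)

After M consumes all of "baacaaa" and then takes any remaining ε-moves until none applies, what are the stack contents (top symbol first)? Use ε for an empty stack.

ε

(p, baacaaa, Z)
  read b, top Z: go to r, push Z → (r, aacaaa, Z)
  read a, top Z: go to t, push BZ → (t, acaaa, BZ)
  read a, top B: go to s, push ε → (s, caaa, Z)
  read c, top Z: go to r, push Z → (r, aaa, Z)
  read a, top Z: go to t, push BZ → (t, aa, BZ)
  read a, top B: go to s, push ε → (s, a, Z)
  read a, top Z: go to s, push ε → (s, ε, ε)
All input consumed in state s with stack ε.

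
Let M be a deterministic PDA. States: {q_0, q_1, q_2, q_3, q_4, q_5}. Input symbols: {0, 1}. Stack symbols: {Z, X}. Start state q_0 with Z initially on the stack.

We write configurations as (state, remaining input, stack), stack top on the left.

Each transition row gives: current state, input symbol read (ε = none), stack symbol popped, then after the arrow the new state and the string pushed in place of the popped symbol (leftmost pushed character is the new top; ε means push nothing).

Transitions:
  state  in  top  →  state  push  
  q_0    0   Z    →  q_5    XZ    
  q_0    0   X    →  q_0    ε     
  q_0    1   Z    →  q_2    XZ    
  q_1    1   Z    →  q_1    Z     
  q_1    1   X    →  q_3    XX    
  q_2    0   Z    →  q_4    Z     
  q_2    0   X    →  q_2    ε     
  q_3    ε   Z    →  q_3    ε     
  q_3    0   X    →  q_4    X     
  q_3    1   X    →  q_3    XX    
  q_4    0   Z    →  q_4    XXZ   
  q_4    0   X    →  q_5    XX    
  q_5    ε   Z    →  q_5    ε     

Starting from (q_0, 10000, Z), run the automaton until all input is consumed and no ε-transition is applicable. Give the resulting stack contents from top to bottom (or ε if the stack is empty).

XXXZ

(q_0, 10000, Z)
  read 1, top Z: go to q_2, push XZ → (q_2, 0000, XZ)
  read 0, top X: go to q_2, push ε → (q_2, 000, Z)
  read 0, top Z: go to q_4, push Z → (q_4, 00, Z)
  read 0, top Z: go to q_4, push XXZ → (q_4, 0, XXZ)
  read 0, top X: go to q_5, push XX → (q_5, ε, XXXZ)
All input consumed in state q_5 with stack XXXZ.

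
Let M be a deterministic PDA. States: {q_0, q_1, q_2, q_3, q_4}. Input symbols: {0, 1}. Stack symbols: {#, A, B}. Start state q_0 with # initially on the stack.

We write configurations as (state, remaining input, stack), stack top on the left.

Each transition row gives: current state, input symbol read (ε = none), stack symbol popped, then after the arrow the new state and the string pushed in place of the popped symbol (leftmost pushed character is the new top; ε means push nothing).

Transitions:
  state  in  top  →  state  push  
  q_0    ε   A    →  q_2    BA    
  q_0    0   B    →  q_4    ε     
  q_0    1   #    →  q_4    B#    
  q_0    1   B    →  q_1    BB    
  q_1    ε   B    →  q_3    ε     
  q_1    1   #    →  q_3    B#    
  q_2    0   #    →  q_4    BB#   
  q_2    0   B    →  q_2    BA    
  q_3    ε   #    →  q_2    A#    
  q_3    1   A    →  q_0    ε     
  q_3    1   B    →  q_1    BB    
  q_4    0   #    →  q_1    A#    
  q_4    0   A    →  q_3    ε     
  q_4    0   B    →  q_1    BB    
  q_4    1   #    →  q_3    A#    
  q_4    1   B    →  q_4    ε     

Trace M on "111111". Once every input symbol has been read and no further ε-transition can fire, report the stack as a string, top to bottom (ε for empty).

(q_0, 111111, #)
  read 1, top #: go to q_4, push B# → (q_4, 11111, B#)
  read 1, top B: go to q_4, push ε → (q_4, 1111, #)
  read 1, top #: go to q_3, push A# → (q_3, 111, A#)
  read 1, top A: go to q_0, push ε → (q_0, 11, #)
  read 1, top #: go to q_4, push B# → (q_4, 1, B#)
  read 1, top B: go to q_4, push ε → (q_4, ε, #)
All input consumed in state q_4 with stack #.

#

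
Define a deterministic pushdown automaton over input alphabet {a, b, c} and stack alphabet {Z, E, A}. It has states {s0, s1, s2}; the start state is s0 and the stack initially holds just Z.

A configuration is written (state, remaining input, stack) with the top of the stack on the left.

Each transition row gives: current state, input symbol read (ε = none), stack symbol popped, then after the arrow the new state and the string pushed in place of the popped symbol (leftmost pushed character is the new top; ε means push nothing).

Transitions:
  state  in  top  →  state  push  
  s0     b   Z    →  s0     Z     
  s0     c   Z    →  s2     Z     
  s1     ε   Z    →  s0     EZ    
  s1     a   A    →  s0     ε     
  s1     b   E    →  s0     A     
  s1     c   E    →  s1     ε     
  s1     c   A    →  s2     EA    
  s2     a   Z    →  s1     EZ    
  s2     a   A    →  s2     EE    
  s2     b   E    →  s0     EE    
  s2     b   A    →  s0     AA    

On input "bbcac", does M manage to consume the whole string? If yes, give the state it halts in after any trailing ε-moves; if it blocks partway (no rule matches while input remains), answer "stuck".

s0

(s0, bbcac, Z)
  read b, top Z: go to s0, push Z → (s0, bcac, Z)
  read b, top Z: go to s0, push Z → (s0, cac, Z)
  read c, top Z: go to s2, push Z → (s2, ac, Z)
  read a, top Z: go to s1, push EZ → (s1, c, EZ)
  read c, top E: go to s1, push ε → (s1, ε, Z)
  ε-move, top Z: go to s0, push EZ → (s0, ε, EZ)
All input consumed; M is in state s0.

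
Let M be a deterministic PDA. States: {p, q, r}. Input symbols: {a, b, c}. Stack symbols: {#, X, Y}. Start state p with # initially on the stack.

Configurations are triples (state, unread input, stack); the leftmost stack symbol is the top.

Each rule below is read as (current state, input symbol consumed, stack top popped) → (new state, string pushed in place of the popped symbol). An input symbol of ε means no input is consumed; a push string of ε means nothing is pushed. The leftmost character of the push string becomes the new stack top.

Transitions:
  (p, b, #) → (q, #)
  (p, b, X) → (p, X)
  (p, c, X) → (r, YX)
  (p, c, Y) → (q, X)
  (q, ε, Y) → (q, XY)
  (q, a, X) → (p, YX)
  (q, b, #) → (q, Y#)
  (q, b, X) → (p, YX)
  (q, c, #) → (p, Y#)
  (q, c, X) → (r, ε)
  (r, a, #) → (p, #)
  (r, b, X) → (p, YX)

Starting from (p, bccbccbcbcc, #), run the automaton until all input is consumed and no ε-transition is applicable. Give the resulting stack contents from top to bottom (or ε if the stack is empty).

XX#

(p, bccbccbcbcc, #) ⊢ (q, ccbccbcbcc, #) ⊢ (p, cbccbcbcc, Y#) ⊢ (q, bccbcbcc, X#) ⊢ (p, ccbcbcc, YX#) ⊢ (q, cbcbcc, XX#) ⊢ (r, bcbcc, X#) ⊢ (p, cbcc, YX#) ⊢ (q, bcc, XX#) ⊢ (p, cc, YXX#) ⊢ (q, c, XXX#) ⊢ (r, ε, XX#)
All input consumed in state r with stack XX#.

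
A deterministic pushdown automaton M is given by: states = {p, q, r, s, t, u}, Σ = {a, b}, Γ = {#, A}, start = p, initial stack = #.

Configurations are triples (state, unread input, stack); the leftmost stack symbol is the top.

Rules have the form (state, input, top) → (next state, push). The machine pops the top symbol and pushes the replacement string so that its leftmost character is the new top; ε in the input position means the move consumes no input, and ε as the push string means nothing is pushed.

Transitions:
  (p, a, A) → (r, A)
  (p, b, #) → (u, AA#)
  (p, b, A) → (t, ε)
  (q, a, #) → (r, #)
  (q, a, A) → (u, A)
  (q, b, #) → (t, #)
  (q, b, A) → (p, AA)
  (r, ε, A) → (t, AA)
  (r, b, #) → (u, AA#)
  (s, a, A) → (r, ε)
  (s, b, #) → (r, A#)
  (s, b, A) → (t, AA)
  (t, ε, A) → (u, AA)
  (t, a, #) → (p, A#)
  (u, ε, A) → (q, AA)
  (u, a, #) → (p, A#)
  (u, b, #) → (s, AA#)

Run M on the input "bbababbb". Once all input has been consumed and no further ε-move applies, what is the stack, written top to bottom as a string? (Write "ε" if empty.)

AAAAAAAAAAAAAA#

(p, bbababbb, #)
  read b, top #: go to u, push AA# → (u, bababbb, AA#)
  ε-move, top A: go to q, push AA → (q, bababbb, AAA#)
  read b, top A: go to p, push AA → (p, ababbb, AAAA#)
  read a, top A: go to r, push A → (r, babbb, AAAA#)
  ε-move, top A: go to t, push AA → (t, babbb, AAAAA#)
  ε-move, top A: go to u, push AA → (u, babbb, AAAAAA#)
  ε-move, top A: go to q, push AA → (q, babbb, AAAAAAA#)
  read b, top A: go to p, push AA → (p, abbb, AAAAAAAA#)
  read a, top A: go to r, push A → (r, bbb, AAAAAAAA#)
  ε-move, top A: go to t, push AA → (t, bbb, AAAAAAAAA#)
  ε-move, top A: go to u, push AA → (u, bbb, AAAAAAAAAA#)
  ε-move, top A: go to q, push AA → (q, bbb, AAAAAAAAAAA#)
  read b, top A: go to p, push AA → (p, bb, AAAAAAAAAAAA#)
  read b, top A: go to t, push ε → (t, b, AAAAAAAAAAA#)
  ε-move, top A: go to u, push AA → (u, b, AAAAAAAAAAAA#)
  ε-move, top A: go to q, push AA → (q, b, AAAAAAAAAAAAA#)
  read b, top A: go to p, push AA → (p, ε, AAAAAAAAAAAAAA#)
All input consumed in state p with stack AAAAAAAAAAAAAA#.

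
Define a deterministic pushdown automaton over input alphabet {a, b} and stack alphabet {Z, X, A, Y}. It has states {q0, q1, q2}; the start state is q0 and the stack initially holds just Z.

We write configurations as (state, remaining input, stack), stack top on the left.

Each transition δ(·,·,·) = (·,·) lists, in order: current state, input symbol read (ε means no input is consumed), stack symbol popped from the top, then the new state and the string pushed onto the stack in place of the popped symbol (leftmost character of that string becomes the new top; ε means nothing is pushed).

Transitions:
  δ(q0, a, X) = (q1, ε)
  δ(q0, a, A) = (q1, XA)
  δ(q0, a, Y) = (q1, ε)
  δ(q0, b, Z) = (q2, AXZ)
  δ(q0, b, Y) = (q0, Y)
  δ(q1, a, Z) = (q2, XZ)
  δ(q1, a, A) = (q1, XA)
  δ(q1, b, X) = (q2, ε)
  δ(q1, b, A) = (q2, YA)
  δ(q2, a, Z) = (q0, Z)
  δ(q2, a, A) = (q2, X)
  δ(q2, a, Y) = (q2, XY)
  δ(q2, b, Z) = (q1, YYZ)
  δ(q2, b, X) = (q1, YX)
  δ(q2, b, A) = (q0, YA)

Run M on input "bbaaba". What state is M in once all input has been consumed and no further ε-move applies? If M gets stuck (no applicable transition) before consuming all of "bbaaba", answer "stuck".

q2

(q0, bbaaba, Z)
  read b, top Z: go to q2, push AXZ → (q2, baaba, AXZ)
  read b, top A: go to q0, push YA → (q0, aaba, YAXZ)
  read a, top Y: go to q1, push ε → (q1, aba, AXZ)
  read a, top A: go to q1, push XA → (q1, ba, XAXZ)
  read b, top X: go to q2, push ε → (q2, a, AXZ)
  read a, top A: go to q2, push X → (q2, ε, XXZ)
All input consumed; M is in state q2.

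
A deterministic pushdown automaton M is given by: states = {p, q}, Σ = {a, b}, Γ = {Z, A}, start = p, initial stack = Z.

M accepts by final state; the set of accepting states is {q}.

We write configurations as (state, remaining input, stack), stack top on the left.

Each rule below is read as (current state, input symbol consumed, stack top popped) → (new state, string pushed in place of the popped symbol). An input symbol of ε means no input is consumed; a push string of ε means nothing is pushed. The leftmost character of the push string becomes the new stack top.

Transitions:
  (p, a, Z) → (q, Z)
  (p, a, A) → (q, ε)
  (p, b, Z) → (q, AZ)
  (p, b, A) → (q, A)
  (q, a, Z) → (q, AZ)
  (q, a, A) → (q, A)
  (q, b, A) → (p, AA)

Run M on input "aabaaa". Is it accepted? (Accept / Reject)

Accept

(p, aabaaa, Z)
  read a, top Z: go to q, push Z → (q, abaaa, Z)
  read a, top Z: go to q, push AZ → (q, baaa, AZ)
  read b, top A: go to p, push AA → (p, aaa, AAZ)
  read a, top A: go to q, push ε → (q, aa, AZ)
  read a, top A: go to q, push A → (q, a, AZ)
  read a, top A: go to q, push A → (q, ε, AZ)
All input consumed; state q ∈ F.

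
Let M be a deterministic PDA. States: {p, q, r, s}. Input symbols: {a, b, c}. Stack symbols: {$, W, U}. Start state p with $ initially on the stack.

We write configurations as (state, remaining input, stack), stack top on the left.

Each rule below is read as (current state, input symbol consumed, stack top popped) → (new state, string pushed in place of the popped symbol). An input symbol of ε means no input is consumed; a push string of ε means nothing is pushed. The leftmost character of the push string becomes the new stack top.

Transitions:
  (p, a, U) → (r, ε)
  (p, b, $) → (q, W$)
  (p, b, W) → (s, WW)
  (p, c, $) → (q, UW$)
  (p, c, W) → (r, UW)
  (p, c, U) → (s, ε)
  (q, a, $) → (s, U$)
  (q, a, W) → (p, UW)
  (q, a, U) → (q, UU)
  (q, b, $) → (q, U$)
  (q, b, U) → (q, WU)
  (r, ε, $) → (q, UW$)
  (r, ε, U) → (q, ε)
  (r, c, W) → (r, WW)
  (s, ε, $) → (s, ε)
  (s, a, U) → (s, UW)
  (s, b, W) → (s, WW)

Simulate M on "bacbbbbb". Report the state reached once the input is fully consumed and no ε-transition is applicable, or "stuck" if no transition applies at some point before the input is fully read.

(p, bacbbbbb, $)
  read b, top $: go to q, push W$ → (q, acbbbbb, W$)
  read a, top W: go to p, push UW → (p, cbbbbb, UW$)
  read c, top U: go to s, push ε → (s, bbbbb, W$)
  read b, top W: go to s, push WW → (s, bbbb, WW$)
  read b, top W: go to s, push WW → (s, bbb, WWW$)
  read b, top W: go to s, push WW → (s, bb, WWWW$)
  read b, top W: go to s, push WW → (s, b, WWWWW$)
  read b, top W: go to s, push WW → (s, ε, WWWWWW$)
All input consumed; M is in state s.

s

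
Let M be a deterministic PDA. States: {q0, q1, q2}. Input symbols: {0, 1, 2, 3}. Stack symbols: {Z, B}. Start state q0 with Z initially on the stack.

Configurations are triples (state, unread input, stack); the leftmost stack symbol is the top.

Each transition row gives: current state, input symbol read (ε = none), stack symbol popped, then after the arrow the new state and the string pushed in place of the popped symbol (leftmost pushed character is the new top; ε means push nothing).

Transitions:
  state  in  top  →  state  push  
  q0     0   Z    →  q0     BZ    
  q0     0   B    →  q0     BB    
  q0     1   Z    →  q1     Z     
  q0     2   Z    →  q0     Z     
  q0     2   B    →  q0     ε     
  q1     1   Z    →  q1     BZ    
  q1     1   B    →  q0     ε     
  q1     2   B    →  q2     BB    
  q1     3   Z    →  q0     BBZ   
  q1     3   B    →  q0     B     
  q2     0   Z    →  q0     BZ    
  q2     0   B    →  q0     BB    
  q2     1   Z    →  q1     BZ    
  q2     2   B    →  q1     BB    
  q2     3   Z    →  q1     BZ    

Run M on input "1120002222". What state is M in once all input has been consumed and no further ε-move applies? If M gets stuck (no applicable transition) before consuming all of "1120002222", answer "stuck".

q0

(q0, 1120002222, Z)
  read 1, top Z: go to q1, push Z → (q1, 120002222, Z)
  read 1, top Z: go to q1, push BZ → (q1, 20002222, BZ)
  read 2, top B: go to q2, push BB → (q2, 0002222, BBZ)
  read 0, top B: go to q0, push BB → (q0, 002222, BBBZ)
  read 0, top B: go to q0, push BB → (q0, 02222, BBBBZ)
  read 0, top B: go to q0, push BB → (q0, 2222, BBBBBZ)
  read 2, top B: go to q0, push ε → (q0, 222, BBBBZ)
  read 2, top B: go to q0, push ε → (q0, 22, BBBZ)
  read 2, top B: go to q0, push ε → (q0, 2, BBZ)
  read 2, top B: go to q0, push ε → (q0, ε, BZ)
All input consumed; M is in state q0.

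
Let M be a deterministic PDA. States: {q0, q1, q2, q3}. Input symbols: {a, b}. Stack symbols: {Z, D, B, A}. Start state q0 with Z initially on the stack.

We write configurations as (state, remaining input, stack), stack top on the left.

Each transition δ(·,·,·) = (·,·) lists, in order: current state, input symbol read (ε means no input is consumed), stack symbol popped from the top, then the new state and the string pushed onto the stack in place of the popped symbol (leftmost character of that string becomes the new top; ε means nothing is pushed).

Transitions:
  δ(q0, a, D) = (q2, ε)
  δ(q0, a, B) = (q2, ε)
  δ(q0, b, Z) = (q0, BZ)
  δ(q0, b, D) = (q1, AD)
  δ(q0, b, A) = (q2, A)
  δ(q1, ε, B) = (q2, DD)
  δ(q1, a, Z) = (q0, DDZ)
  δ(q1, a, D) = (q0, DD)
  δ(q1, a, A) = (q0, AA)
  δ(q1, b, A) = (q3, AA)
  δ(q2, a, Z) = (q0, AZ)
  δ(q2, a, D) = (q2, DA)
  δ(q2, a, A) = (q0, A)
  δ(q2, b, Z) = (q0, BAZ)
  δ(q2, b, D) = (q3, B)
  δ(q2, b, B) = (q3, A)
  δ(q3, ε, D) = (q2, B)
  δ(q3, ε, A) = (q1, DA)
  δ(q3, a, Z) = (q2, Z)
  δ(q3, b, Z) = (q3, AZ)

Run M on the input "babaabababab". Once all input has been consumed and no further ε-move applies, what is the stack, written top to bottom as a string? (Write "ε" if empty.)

AZ

(q0, babaabababab, Z) ⊢ (q0, abaabababab, BZ) ⊢ (q2, baabababab, Z) ⊢ (q0, aabababab, BAZ) ⊢ (q2, abababab, AZ) ⊢ (q0, bababab, AZ) ⊢ (q2, ababab, AZ) ⊢ (q0, babab, AZ) ⊢ (q2, abab, AZ) ⊢ (q0, bab, AZ) ⊢ (q2, ab, AZ) ⊢ (q0, b, AZ) ⊢ (q2, ε, AZ)
All input consumed in state q2 with stack AZ.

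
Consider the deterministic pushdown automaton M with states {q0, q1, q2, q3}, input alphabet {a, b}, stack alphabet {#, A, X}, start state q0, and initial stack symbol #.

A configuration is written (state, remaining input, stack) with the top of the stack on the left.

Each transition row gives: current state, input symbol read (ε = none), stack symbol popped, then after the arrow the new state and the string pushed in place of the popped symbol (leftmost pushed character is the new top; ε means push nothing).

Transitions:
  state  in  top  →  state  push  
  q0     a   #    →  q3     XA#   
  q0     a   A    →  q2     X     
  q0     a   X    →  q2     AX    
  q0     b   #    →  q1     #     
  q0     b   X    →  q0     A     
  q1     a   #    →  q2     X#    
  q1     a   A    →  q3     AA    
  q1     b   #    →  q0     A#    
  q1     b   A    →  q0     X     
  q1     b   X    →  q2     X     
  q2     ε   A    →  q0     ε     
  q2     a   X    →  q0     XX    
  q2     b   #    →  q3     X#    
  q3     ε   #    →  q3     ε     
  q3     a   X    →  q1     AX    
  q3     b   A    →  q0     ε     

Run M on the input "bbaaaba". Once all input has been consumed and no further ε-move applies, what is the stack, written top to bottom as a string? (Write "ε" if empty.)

XX#

(q0, bbaaaba, #)
  read b, top #: go to q1, push # → (q1, baaaba, #)
  read b, top #: go to q0, push A# → (q0, aaaba, A#)
  read a, top A: go to q2, push X → (q2, aaba, X#)
  read a, top X: go to q0, push XX → (q0, aba, XX#)
  read a, top X: go to q2, push AX → (q2, ba, AXX#)
  ε-move, top A: go to q0, push ε → (q0, ba, XX#)
  read b, top X: go to q0, push A → (q0, a, AX#)
  read a, top A: go to q2, push X → (q2, ε, XX#)
All input consumed in state q2 with stack XX#.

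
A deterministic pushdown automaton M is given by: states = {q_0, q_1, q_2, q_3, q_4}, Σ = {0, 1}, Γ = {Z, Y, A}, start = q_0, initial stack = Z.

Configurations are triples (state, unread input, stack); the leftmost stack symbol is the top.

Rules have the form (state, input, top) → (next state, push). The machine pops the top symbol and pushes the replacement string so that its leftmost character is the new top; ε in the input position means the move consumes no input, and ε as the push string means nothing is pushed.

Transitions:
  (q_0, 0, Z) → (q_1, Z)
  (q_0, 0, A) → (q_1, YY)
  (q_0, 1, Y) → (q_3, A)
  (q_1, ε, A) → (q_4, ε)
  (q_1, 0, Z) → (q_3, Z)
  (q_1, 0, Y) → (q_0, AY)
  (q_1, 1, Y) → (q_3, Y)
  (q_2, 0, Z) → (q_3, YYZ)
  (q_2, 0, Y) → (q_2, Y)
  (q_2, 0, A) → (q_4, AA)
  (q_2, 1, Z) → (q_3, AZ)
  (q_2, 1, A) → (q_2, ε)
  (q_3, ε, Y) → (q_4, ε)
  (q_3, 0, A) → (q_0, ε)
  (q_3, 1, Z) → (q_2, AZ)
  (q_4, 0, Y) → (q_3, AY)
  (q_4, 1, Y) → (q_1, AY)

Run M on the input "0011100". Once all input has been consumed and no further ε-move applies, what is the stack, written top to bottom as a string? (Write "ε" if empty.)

(q_0, 0011100, Z)
  read 0, top Z: go to q_1, push Z → (q_1, 011100, Z)
  read 0, top Z: go to q_3, push Z → (q_3, 11100, Z)
  read 1, top Z: go to q_2, push AZ → (q_2, 1100, AZ)
  read 1, top A: go to q_2, push ε → (q_2, 100, Z)
  read 1, top Z: go to q_3, push AZ → (q_3, 00, AZ)
  read 0, top A: go to q_0, push ε → (q_0, 0, Z)
  read 0, top Z: go to q_1, push Z → (q_1, ε, Z)
All input consumed in state q_1 with stack Z.

Z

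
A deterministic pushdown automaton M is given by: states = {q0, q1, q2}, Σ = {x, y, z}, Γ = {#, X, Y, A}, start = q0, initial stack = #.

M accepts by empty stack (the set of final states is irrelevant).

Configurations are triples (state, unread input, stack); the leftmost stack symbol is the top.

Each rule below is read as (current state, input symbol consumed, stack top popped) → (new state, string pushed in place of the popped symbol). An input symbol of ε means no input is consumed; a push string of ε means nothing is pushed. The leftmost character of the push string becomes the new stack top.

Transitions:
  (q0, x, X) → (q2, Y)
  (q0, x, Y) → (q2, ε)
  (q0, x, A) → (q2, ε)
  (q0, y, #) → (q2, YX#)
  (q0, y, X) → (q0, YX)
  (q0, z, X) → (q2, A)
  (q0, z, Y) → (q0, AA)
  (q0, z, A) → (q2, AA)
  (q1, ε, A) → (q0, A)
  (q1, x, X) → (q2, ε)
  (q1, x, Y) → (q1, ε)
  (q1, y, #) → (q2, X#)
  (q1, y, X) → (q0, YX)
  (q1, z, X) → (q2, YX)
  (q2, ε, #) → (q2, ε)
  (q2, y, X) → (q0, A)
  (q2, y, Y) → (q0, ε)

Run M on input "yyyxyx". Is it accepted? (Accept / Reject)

Accept

(q0, yyyxyx, #)
  read y, top #: go to q2, push YX# → (q2, yyxyx, YX#)
  read y, top Y: go to q0, push ε → (q0, yxyx, X#)
  read y, top X: go to q0, push YX → (q0, xyx, YX#)
  read x, top Y: go to q2, push ε → (q2, yx, X#)
  read y, top X: go to q0, push A → (q0, x, A#)
  read x, top A: go to q2, push ε → (q2, ε, #)
  ε-move, top #: go to q2, push ε → (q2, ε, ε)
All input consumed and the stack is empty.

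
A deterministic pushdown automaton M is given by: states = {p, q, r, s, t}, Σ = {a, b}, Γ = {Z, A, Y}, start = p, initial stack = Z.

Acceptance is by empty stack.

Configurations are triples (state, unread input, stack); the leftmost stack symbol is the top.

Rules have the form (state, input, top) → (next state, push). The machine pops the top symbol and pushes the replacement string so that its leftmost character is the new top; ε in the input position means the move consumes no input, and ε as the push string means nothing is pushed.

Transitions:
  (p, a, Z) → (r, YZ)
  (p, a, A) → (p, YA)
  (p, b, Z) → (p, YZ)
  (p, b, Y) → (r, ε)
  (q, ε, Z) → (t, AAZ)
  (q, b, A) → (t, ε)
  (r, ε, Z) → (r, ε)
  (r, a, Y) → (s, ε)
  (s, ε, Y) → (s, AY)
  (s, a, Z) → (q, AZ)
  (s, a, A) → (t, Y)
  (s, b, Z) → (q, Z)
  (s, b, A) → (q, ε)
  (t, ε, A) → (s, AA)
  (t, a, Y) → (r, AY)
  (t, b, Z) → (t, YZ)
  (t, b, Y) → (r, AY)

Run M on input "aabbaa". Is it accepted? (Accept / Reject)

Reject

(p, aabbaa, Z) ⊢ (r, abbaa, YZ) ⊢ (s, bbaa, Z) ⊢ (q, baa, Z) ⊢ (t, baa, AAZ) ⊢ (s, baa, AAAZ) ⊢ (q, aa, AAZ)
No transition applies at (q, aa, AAZ); input not fully consumed.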